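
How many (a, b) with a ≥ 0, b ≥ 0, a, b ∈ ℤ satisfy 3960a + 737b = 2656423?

gcd(3960, 737) = 11.
By Bézout, 3960×(-8) + 737×(43) = 11.
One solution: (1, 3599).
General: a = 1 + 67t, b = 3599 - 360t.
a ≥ 0 ⇒ t ≥ 0; b ≥ 0 ⇒ t ≤ 9. So t ∈ [0, 9]: 10 solutions.

10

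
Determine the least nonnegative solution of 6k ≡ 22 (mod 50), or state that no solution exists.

12

gcd(50, 6) = 2.
2 divides 22, so solutions exist.
By Bézout, 6·(-8) + 50·(1) = 2.
So 6·(-8) ≡ 2 (mod 50); multiply by 11: k ≡ -88 (mod 25).
Smallest nonnegative: k = -88 mod 25 = 12.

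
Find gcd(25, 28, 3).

1

gcd(28, 25):
  28 = 1·25 + 3
  25 = 8·3 + 1
  3 = 3·1
so gcd(28, 25) = 1.
gcd(1, 3) = 1.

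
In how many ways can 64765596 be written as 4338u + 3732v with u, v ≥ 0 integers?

24

gcd(4338, 3732):
  4338 = 1×3732 + 606
  3732 = 6×606 + 96
  606 = 6×96 + 30
  96 = 3×30 + 6
  30 = 5×6
so gcd(4338, 3732) = 6.
Back-substitute for Bézout coefficients:
  6 = 96 - 3×30
  ... = 4338×(-117) + 3732×(136)
Scale by 10794266: one solution is (-1262929122, 1468020176). Reduce u mod 622: (204, 17117).
General: u = 204 + 622t, v = 17117 - 723t.
u ≥ 0 ⇒ t ≥ 0; v ≥ 0 ⇒ t ≤ 23. So t ∈ [0, 23]: 24 solutions.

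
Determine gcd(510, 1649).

gcd(1649, 510):
  1649 = 3*510 + 119
  510 = 4*119 + 34
  119 = 3*34 + 17
  34 = 2*17
so gcd(1649, 510) = 17.

17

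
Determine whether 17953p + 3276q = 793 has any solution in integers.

gcd(17953, 3276) = 13  (17953 = 5·3276 + 1573, 3276 = 2·1573 + 130, 1573 = 12·130 + 13, 130 = 10·13).
13 divides 793, so integer solutions exist.

yes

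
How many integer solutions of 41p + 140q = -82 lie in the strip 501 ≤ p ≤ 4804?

31

gcd(140, 41) = 1  (140 = 3*41 + 17, 41 = 2*17 + 7, 17 = 2*7 + 3, 7 = 2*3 + 1, 3 = 3*1).
Back-substituting, 41*(41) + 140*(-12) = 1.
Scale by -82: particular solution (-3362, 984); reduce p mod 140: (138, -41).
General solution: p = 138 + 140t, q = -41 - 41t for integer t.
501 ≤ 138 + 140t ≤ 4804 gives t ∈ [3, 33], which is 31 values.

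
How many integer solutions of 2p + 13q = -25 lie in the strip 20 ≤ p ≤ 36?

2

gcd(13, 2) = 1  (13 = 6*2 + 1, 2 = 2*1).
Back-substituting, 2*(-6) + 13*(1) = 1.
Scale by -25: particular solution (150, -25); reduce p mod 13: (7, -3).
General solution: p = 7 + 13t, q = -3 - 2t for integer t.
20 ≤ 7 + 13t ≤ 36 gives t ∈ [1, 2], which is 2 values.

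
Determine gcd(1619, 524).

1

gcd(1619, 524):
  1619 = 3×524 + 47
  524 = 11×47 + 7
  47 = 6×7 + 5
  7 = 1×5 + 2
  5 = 2×2 + 1
  2 = 2×1
so gcd(1619, 524) = 1.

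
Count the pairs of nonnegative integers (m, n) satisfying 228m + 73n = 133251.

gcd(228, 73) = 1.
By Bézout, 228·(-8) + 73·(25) = 1.
One solution: (11, 1791).
General: m = 11 + 73t, n = 1791 - 228t.
m ≥ 0 ⇒ t ≥ 0; n ≥ 0 ⇒ t ≤ 7. So t ∈ [0, 7]: 8 solutions.

8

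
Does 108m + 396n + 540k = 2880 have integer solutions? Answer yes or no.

gcd(396, 108) = 36  (396 = 3*108 + 72, 108 = 1*72 + 36, 72 = 2*36).
gcd(36, 540) = 36.
36 divides 2880, so integer solutions exist.

yes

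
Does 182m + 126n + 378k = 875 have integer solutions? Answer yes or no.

no

gcd(182, 126) = 14  (182 = 1*126 + 56, 126 = 2*56 + 14, 56 = 4*14).
gcd(14, 378) = 14.
14 does not divide 875 (remainder 7), so no integer solutions.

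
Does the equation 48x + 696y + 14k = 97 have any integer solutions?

gcd(696, 48) = 24.
gcd(24, 14) = 2.
2 does not divide 97 (remainder 1), so no integer solutions.

no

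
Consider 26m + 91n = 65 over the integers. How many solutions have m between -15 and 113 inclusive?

gcd(91, 26) = 13.
By Bézout, 26*(-3) + 91*(1) = 13.
Particular solution: (6, -1).
General solution: m = 6 + 7t, n = -1 - 2t for integer t.
-15 ≤ 6 + 7t ≤ 113 gives t ∈ [-3, 15], which is 19 values.

19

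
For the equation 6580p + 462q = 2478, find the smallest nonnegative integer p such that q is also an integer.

18

gcd(6580, 462):
  6580 = 14×462 + 112
  462 = 4×112 + 14
  112 = 8×14
so gcd(6580, 462) = 14.
14 divides 2478, so solutions exist.
Back-substitute for Bézout coefficients:
  14 = 462 - 4×112
  ... = 6580×(-4) + 462×(57)
Scale by 2478/14 = 177: (p₀, q₀) = (-708, 10089).
General solution: p = -708 + 33t, q = 10089 - 470t for integer t.
p ≥ 0: smallest is -708 mod 33 = 18 (at t = 22), with q = -251.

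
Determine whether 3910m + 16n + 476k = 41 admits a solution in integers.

gcd(3910, 16) = 2.
gcd(2, 476) = 2.
2 does not divide 41 (remainder 1), so no integer solutions.

no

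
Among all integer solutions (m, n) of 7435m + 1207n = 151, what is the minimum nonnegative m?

351

gcd(7435, 1207):
  7435 = 6*1207 + 193
  1207 = 6*193 + 49
  193 = 3*49 + 46
  49 = 1*46 + 3
  46 = 15*3 + 1
  3 = 3*1
so gcd(7435, 1207) = 1.
1 divides 151, so solutions exist.
Back-substitute for Bézout coefficients:
  1 = 46 - 15*3
  ... = 7435*(394) + 1207*(-2427)
Scale by 151/1 = 151: (m₀, n₀) = (59494, -366477).
General solution: m = 59494 + 1207t, n = -366477 - 7435t for integer t.
m ≥ 0: smallest is 59494 mod 1207 = 351 (at t = -49), with n = -2162.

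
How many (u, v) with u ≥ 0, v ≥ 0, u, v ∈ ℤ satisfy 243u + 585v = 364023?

23

gcd(585, 243) = 9.
By Bézout, 243·(-12) + 585·(5) = 9.
One solution: (56, 599).
General: u = 56 + 65t, v = 599 - 27t.
u ≥ 0 ⇒ t ≥ 0; v ≥ 0 ⇒ t ≤ 22. So t ∈ [0, 22]: 23 solutions.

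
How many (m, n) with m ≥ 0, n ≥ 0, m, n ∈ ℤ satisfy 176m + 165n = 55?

gcd(176, 165):
  176 = 1×165 + 11
  165 = 15×11
so gcd(176, 165) = 11.
Back-substitute for Bézout coefficients:
  11 = 176 - 1×165
  ... = 176×(1) + 165×(-1)
Scale by 5: one solution is (5, -5). Reduce m mod 15: (5, -5).
General: m = 5 + 15t, n = -5 - 16t.
m ≥ 0 ⇒ t ≥ 0; n ≥ 0 ⇒ t ≤ -1. So t ∈ [0, -1]: 0 solutions.

0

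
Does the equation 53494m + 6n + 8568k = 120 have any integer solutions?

gcd(53494, 6) = 2  (53494 = 8915·6 + 4, 6 = 1·4 + 2, 4 = 2·2).
gcd(2, 8568) = 2.
2 divides 120, so integer solutions exist.

yes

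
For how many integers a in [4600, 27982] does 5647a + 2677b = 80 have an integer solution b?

gcd(5647, 2677):
  5647 = 2×2677 + 293
  2677 = 9×293 + 40
  293 = 7×40 + 13
  40 = 3×13 + 1
  13 = 13×1
so gcd(5647, 2677) = 1.
Back-substitute for Bézout coefficients:
  1 = 40 - 3×13
  ... = 5647×(-201) + 2677×(424)
Scale by 80: particular solution (-16080, 33920); reduce a mod 2677: (2659, -5609).
General solution: a = 2659 + 2677t, b = -5609 - 5647t for integer t.
4600 ≤ 2659 + 2677t ≤ 27982 gives t ∈ [1, 9], which is 9 values.

9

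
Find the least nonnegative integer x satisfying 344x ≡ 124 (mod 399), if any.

5

gcd(399, 344) = 1  (399 = 1·344 + 55, 344 = 6·55 + 14, 55 = 3·14 + 13, 14 = 1·13 + 1, 13 = 13·1).
1 divides 124, so solutions exist.
Back-substituting, 344·(29) + 399·(-25) = 1.
So 344·(29) ≡ 1 (mod 399); multiply by 124: x ≡ 3596 (mod 399).
Smallest nonnegative: x = 3596 mod 399 = 5.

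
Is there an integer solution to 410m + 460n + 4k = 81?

no

gcd(460, 410) = 10  (460 = 1·410 + 50, 410 = 8·50 + 10, 50 = 5·10).
gcd(10, 4) = 2.
2 does not divide 81 (remainder 1), so no integer solutions.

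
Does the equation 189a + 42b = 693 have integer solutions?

yes

gcd(189, 42) = 21  (189 = 4·42 + 21, 42 = 2·21).
21 divides 693, so integer solutions exist.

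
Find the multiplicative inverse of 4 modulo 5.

gcd(5, 4):
  5 = 1*4 + 1
  4 = 4*1
so gcd(5, 4) = 1.
Back-substitute for Bézout coefficients:
  1 = 5 - 1*4
  ... = 4*(-1) + 5*(1)
So 4*-1 ≡ 1 (mod 5), and -1 mod 5 = 4.

4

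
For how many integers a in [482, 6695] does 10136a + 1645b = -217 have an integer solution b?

26

gcd(10136, 1645) = 7  (10136 = 6·1645 + 266, 1645 = 6·266 + 49, 266 = 5·49 + 21, 49 = 2·21 + 7, 21 = 3·7).
Back-substituting, 10136·(-68) + 1645·(419) = 7.
Scale by -31: particular solution (2108, -12989); reduce a mod 235: (228, -1405).
General solution: a = 228 + 235t, b = -1405 - 1448t for integer t.
482 ≤ 228 + 235t ≤ 6695 gives t ∈ [2, 27], which is 26 values.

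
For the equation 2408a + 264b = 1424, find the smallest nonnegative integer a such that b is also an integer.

gcd(2408, 264):
  2408 = 9*264 + 32
  264 = 8*32 + 8
  32 = 4*8
so gcd(2408, 264) = 8.
8 divides 1424, so solutions exist.
Back-substitute for Bézout coefficients:
  8 = 264 - 8*32
  ... = 2408*(-8) + 264*(73)
Scale by 1424/8 = 178: (a₀, b₀) = (-1424, 12994).
General solution: a = -1424 + 33t, b = 12994 - 301t for integer t.
a ≥ 0: smallest is -1424 mod 33 = 28 (at t = 44), with b = -250.

28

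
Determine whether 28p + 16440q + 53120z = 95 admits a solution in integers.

gcd(16440, 28) = 4.
gcd(4, 53120) = 4.
4 does not divide 95 (remainder 3), so no integer solutions.

no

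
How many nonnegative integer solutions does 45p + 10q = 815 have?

9

gcd(45, 10) = 5.
By Bézout, 45*(1) + 10*(-4) = 5.
One solution: (1, 77).
General: p = 1 + 2t, q = 77 - 9t.
p ≥ 0 ⇒ t ≥ 0; q ≥ 0 ⇒ t ≤ 8. So t ∈ [0, 8]: 9 solutions.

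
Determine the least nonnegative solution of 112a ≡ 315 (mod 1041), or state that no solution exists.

gcd(1041, 112) = 1  (1041 = 9·112 + 33, 112 = 3·33 + 13, 33 = 2·13 + 7, 13 = 1·7 + 6, 7 = 1·6 + 1, 6 = 6·1).
1 divides 315, so solutions exist.
Back-substituting, 112·(-158) + 1041·(17) = 1.
So 112·(-158) ≡ 1 (mod 1041); multiply by 315: a ≡ -49770 (mod 1041).
Smallest nonnegative: a = -49770 mod 1041 = 198.

198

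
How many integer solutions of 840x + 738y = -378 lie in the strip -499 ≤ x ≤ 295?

7

gcd(840, 738):
  840 = 1·738 + 102
  738 = 7·102 + 24
  102 = 4·24 + 6
  24 = 4·6
so gcd(840, 738) = 6.
Back-substitute for Bézout coefficients:
  6 = 102 - 4·24
  ... = 840·(29) + 738·(-33)
Scale by -63: particular solution (-1827, 2079); reduce x mod 123: (18, -21).
General solution: x = 18 + 123t, y = -21 - 140t for integer t.
-499 ≤ 18 + 123t ≤ 295 gives t ∈ [-4, 2], which is 7 values.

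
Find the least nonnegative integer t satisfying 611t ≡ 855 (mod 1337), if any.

1264

gcd(1337, 611) = 1.
1 divides 855, so solutions exist.
By Bézout, 611*(186) + 1337*(-85) = 1.
So 611*(186) ≡ 1 (mod 1337); multiply by 855: t ≡ 159030 (mod 1337).
Smallest nonnegative: t = 159030 mod 1337 = 1264.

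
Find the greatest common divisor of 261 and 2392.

1

gcd(2392, 261) = 1  (2392 = 9×261 + 43, 261 = 6×43 + 3, 43 = 14×3 + 1, 3 = 3×1).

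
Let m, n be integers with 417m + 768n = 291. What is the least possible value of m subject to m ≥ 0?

67

gcd(768, 417) = 3.
3 divides 291, so solutions exist.
By Bézout, 417×(35) + 768×(-19) = 3.
Scale by 291/3 = 97: (m₀, n₀) = (3395, -1843).
General solution: m = 3395 + 256t, n = -1843 - 139t for integer t.
m ≥ 0: smallest is 3395 mod 256 = 67 (at t = -13), with n = -36.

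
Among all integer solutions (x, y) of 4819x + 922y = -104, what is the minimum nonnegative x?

gcd(4819, 922) = 1.
1 divides -104, so solutions exist.
By Bézout, 4819*(75) + 922*(-392) = 1.
Scale by -104/1 = -104: (x₀, y₀) = (-7800, 40768).
General solution: x = -7800 + 922t, y = 40768 - 4819t for integer t.
x ≥ 0: smallest is -7800 mod 922 = 498 (at t = 9), with y = -2603.

498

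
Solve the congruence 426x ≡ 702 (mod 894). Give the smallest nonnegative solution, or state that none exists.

gcd(894, 426) = 6.
6 divides 702, so solutions exist.
By Bézout, 426*(21) + 894*(-10) = 6.
So 426*(21) ≡ 6 (mod 894); multiply by 117: x ≡ 2457 (mod 149).
Smallest nonnegative: x = 2457 mod 149 = 73.

73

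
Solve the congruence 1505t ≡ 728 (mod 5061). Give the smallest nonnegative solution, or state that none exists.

478

gcd(5061, 1505) = 7  (5061 = 3*1505 + 546, 1505 = 2*546 + 413, 546 = 1*413 + 133, 413 = 3*133 + 14, 133 = 9*14 + 7, 14 = 2*7).
7 divides 728, so solutions exist.
Back-substituting, 1505*(-343) + 5061*(102) = 7.
So 1505*(-343) ≡ 7 (mod 5061); multiply by 104: t ≡ -35672 (mod 723).
Smallest nonnegative: t = -35672 mod 723 = 478.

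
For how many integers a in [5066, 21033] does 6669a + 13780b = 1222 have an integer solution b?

15

gcd(13780, 6669) = 13  (13780 = 2×6669 + 442, 6669 = 15×442 + 39, 442 = 11×39 + 13, 39 = 3×13).
Back-substituting, 6669×(-343) + 13780×(166) = 13.
Scale by 94: particular solution (-32242, 15604); reduce a mod 1060: (618, -299).
General solution: a = 618 + 1060t, b = -299 - 513t for integer t.
5066 ≤ 618 + 1060t ≤ 21033 gives t ∈ [5, 19], which is 15 values.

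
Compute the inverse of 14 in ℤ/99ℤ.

gcd(99, 14):
  99 = 7*14 + 1
  14 = 14*1
so gcd(99, 14) = 1.
Back-substitute for Bézout coefficients:
  1 = 99 - 7*14
  ... = 14*(-7) + 99*(1)
So 14*-7 ≡ 1 (mod 99), and -7 mod 99 = 92.

92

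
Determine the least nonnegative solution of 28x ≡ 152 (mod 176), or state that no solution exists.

18

gcd(176, 28) = 4  (176 = 6×28 + 8, 28 = 3×8 + 4, 8 = 2×4).
4 divides 152, so solutions exist.
Back-substituting, 28×(19) + 176×(-3) = 4.
So 28×(19) ≡ 4 (mod 176); multiply by 38: x ≡ 722 (mod 44).
Smallest nonnegative: x = 722 mod 44 = 18.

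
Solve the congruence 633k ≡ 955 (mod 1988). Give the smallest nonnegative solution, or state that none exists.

gcd(1988, 633) = 1  (1988 = 3×633 + 89, 633 = 7×89 + 10, 89 = 8×10 + 9, 10 = 1×9 + 1, 9 = 9×1).
1 divides 955, so solutions exist.
Back-substituting, 633×(201) + 1988×(-64) = 1.
So 633×(201) ≡ 1 (mod 1988); multiply by 955: k ≡ 191955 (mod 1988).
Smallest nonnegative: k = 191955 mod 1988 = 1107.

1107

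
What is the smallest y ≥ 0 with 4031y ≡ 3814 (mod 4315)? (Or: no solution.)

gcd(4315, 4031) = 1  (4315 = 1·4031 + 284, 4031 = 14·284 + 55, 284 = 5·55 + 9, 55 = 6·9 + 1, 9 = 9·1).
1 divides 3814, so solutions exist.
Back-substituting, 4031·(471) + 4315·(-440) = 1.
So 4031·(471) ≡ 1 (mod 4315); multiply by 3814: y ≡ 1796394 (mod 4315).
Smallest nonnegative: y = 1796394 mod 4315 = 1354.

1354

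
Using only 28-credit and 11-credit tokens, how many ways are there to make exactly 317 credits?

1

Need nonnegative integers with 28j + 11k = 317.
gcd(28, 11) = 1, and 28·(2) + 11·(-5) = 1.
So (j₀, k₀) = (634, -1585); general j = 634 + 11t, k = -1585 - 28t.
j ≥ 0 ⇒ t ≥ -57; k ≥ 0 ⇒ t ≤ -57. That's 1 value of t.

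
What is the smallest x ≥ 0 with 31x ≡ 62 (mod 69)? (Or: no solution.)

2

gcd(69, 31):
  69 = 2·31 + 7
  31 = 4·7 + 3
  7 = 2·3 + 1
  3 = 3·1
so gcd(69, 31) = 1.
1 divides 62, so solutions exist.
Back-substitute for Bézout coefficients:
  1 = 7 - 2·3
  ... = 31·(-20) + 69·(9)
So 31·(-20) ≡ 1 (mod 69); multiply by 62: x ≡ -1240 (mod 69).
Smallest nonnegative: x = -1240 mod 69 = 2.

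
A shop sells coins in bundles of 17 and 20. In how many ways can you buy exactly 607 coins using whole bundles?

2

Need nonnegative integers with 17j + 20k = 607.
gcd(17, 20) = 1, and 17·(-7) + 20·(6) = 1.
So (j₀, k₀) = (-4249, 3642); general j = -4249 + 20t, k = 3642 - 17t.
j ≥ 0 ⇒ t ≥ 213; k ≥ 0 ⇒ t ≤ 214. That's 2 values of t.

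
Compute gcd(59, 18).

1

gcd(59, 18) = 1  (59 = 3×18 + 5, 18 = 3×5 + 3, 5 = 1×3 + 2, 3 = 1×2 + 1, 2 = 2×1).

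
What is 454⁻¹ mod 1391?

1247

gcd(1391, 454) = 1.
By Bézout, 454×(-144) + 1391×(47) = 1.
So 454×-144 ≡ 1 (mod 1391), and -144 mod 1391 = 1247.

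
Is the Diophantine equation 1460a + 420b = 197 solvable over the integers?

gcd(1460, 420) = 20  (1460 = 3×420 + 200, 420 = 2×200 + 20, 200 = 10×20).
20 does not divide 197 (remainder 17), so no integer solutions.

no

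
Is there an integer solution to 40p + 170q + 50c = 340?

yes

gcd(170, 40) = 10  (170 = 4×40 + 10, 40 = 4×10).
gcd(10, 50) = 10.
10 divides 340, so integer solutions exist.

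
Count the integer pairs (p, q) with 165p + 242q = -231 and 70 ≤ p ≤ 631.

gcd(242, 165) = 11.
By Bézout, 165×(3) + 242×(-2) = 11.
Particular solution: (3, -3).
General solution: p = 3 + 22t, q = -3 - 15t for integer t.
70 ≤ 3 + 22t ≤ 631 gives t ∈ [4, 28], which is 25 values.

25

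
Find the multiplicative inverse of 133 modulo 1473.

gcd(1473, 133):
  1473 = 11·133 + 10
  133 = 13·10 + 3
  10 = 3·3 + 1
  3 = 3·1
so gcd(1473, 133) = 1.
Back-substitute for Bézout coefficients:
  1 = 10 - 3·3
  ... = 133·(-443) + 1473·(40)
So 133·-443 ≡ 1 (mod 1473), and -443 mod 1473 = 1030.

1030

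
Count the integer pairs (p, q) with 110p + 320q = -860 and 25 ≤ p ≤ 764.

gcd(320, 110) = 10.
By Bézout, 110×(3) + 320×(-1) = 10.
Particular solution: (30, -13).
General solution: p = 30 + 32t, q = -13 - 11t for integer t.
25 ≤ 30 + 32t ≤ 764 gives t ∈ [0, 22], which is 23 values.

23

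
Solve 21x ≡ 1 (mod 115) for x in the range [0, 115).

gcd(115, 21) = 1  (115 = 5*21 + 10, 21 = 2*10 + 1, 10 = 10*1).
Back-substituting, 21*(11) + 115*(-2) = 1.
So 21*11 ≡ 1 (mod 115), and 11 mod 115 = 11.

11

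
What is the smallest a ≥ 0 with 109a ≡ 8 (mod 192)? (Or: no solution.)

104

gcd(192, 109) = 1  (192 = 1*109 + 83, 109 = 1*83 + 26, 83 = 3*26 + 5, 26 = 5*5 + 1, 5 = 5*1).
1 divides 8, so solutions exist.
Back-substituting, 109*(37) + 192*(-21) = 1.
So 109*(37) ≡ 1 (mod 192); multiply by 8: a ≡ 296 (mod 192).
Smallest nonnegative: a = 296 mod 192 = 104.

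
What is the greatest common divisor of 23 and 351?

gcd(351, 23):
  351 = 15·23 + 6
  23 = 3·6 + 5
  6 = 1·5 + 1
  5 = 5·1
so gcd(351, 23) = 1.

1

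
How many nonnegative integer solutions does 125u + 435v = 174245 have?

gcd(435, 125) = 5.
By Bézout, 125×(7) + 435×(-2) = 5.
One solution: (82, 377).
General: u = 82 + 87t, v = 377 - 25t.
u ≥ 0 ⇒ t ≥ 0; v ≥ 0 ⇒ t ≤ 15. So t ∈ [0, 15]: 16 solutions.

16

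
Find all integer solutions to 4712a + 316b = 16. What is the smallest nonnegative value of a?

gcd(4712, 316) = 4.
4 divides 16, so solutions exist.
By Bézout, 4712*(-34) + 316*(507) = 4.
Scale by 16/4 = 4: (a₀, b₀) = (-136, 2028).
General solution: a = -136 + 79t, b = 2028 - 1178t for integer t.
a ≥ 0: smallest is -136 mod 79 = 22 (at t = 2), with b = -328.

22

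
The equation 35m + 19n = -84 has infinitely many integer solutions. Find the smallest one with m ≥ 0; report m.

gcd(35, 19) = 1  (35 = 1·19 + 16, 19 = 1·16 + 3, 16 = 5·3 + 1, 3 = 3·1).
1 divides -84, so solutions exist.
Back-substituting, 35·(6) + 19·(-11) = 1.
Scale by -84/1 = -84: (m₀, n₀) = (-504, 924).
General solution: m = -504 + 19t, n = 924 - 35t for integer t.
m ≥ 0: smallest is -504 mod 19 = 9 (at t = 27), with n = -21.

9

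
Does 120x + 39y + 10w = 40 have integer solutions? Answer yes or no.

yes

gcd(120, 39) = 3  (120 = 3×39 + 3, 39 = 13×3).
gcd(3, 10) = 1.
1 divides 40, so integer solutions exist.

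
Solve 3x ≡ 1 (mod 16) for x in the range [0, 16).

gcd(16, 3) = 1.
By Bézout, 3×(-5) + 16×(1) = 1.
So 3×-5 ≡ 1 (mod 16), and -5 mod 16 = 11.

11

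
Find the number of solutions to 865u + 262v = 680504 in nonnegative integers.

3

gcd(865, 262) = 1  (865 = 3*262 + 79, 262 = 3*79 + 25, 79 = 3*25 + 4, 25 = 6*4 + 1, 4 = 4*1).
Back-substituting, 865*(-63) + 262*(208) = 1.
Scale by 680504: one solution is (-42871752, 141544832). Reduce u mod 262: (94, 2287).
General: u = 94 + 262t, v = 2287 - 865t.
u ≥ 0 ⇒ t ≥ 0; v ≥ 0 ⇒ t ≤ 2. So t ∈ [0, 2]: 3 solutions.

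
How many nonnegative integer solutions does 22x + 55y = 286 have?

3

gcd(55, 22) = 11.
By Bézout, 22×(-2) + 55×(1) = 11.
One solution: (3, 4).
General: x = 3 + 5t, y = 4 - 2t.
x ≥ 0 ⇒ t ≥ 0; y ≥ 0 ⇒ t ≤ 2. So t ∈ [0, 2]: 3 solutions.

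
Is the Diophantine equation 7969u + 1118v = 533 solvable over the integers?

gcd(7969, 1118) = 13  (7969 = 7×1118 + 143, 1118 = 7×143 + 117, 143 = 1×117 + 26, 117 = 4×26 + 13, 26 = 2×13).
13 divides 533, so integer solutions exist.

yes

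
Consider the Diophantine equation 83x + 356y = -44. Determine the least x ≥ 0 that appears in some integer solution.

304

gcd(356, 83):
  356 = 4*83 + 24
  83 = 3*24 + 11
  24 = 2*11 + 2
  11 = 5*2 + 1
  2 = 2*1
so gcd(356, 83) = 1.
1 divides -44, so solutions exist.
Back-substitute for Bézout coefficients:
  1 = 11 - 5*2
  ... = 83*(163) + 356*(-38)
Scale by -44/1 = -44: (x₀, y₀) = (-7172, 1672).
General solution: x = -7172 + 356t, y = 1672 - 83t for integer t.
x ≥ 0: smallest is -7172 mod 356 = 304 (at t = 21), with y = -71.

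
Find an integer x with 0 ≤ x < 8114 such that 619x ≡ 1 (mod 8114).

2543

gcd(8114, 619) = 1.
By Bézout, 619×(2543) + 8114×(-194) = 1.
So 619×2543 ≡ 1 (mod 8114), and 2543 mod 8114 = 2543.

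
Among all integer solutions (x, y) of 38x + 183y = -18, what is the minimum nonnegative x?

gcd(183, 38) = 1  (183 = 4×38 + 31, 38 = 1×31 + 7, 31 = 4×7 + 3, 7 = 2×3 + 1, 3 = 3×1).
1 divides -18, so solutions exist.
Back-substituting, 38×(53) + 183×(-11) = 1.
Scale by -18/1 = -18: (x₀, y₀) = (-954, 198).
General solution: x = -954 + 183t, y = 198 - 38t for integer t.
x ≥ 0: smallest is -954 mod 183 = 144 (at t = 6), with y = -30.

144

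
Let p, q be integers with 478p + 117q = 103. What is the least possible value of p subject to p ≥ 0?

22

gcd(478, 117) = 1  (478 = 4*117 + 10, 117 = 11*10 + 7, 10 = 1*7 + 3, 7 = 2*3 + 1, 3 = 3*1).
1 divides 103, so solutions exist.
Back-substituting, 478*(-35) + 117*(143) = 1.
Scale by 103/1 = 103: (p₀, q₀) = (-3605, 14729).
General solution: p = -3605 + 117t, q = 14729 - 478t for integer t.
p ≥ 0: smallest is -3605 mod 117 = 22 (at t = 31), with q = -89.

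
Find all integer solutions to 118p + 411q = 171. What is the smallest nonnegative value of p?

gcd(411, 118) = 1  (411 = 3*118 + 57, 118 = 2*57 + 4, 57 = 14*4 + 1, 4 = 4*1).
1 divides 171, so solutions exist.
Back-substituting, 118*(-101) + 411*(29) = 1.
Scale by 171/1 = 171: (p₀, q₀) = (-17271, 4959).
General solution: p = -17271 + 411t, q = 4959 - 118t for integer t.
p ≥ 0: smallest is -17271 mod 411 = 402 (at t = 43), with q = -115.

402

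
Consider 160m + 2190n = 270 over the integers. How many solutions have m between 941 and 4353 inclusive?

15

gcd(2190, 160) = 10.
By Bézout, 160*(-41) + 2190*(3) = 10.
Particular solution: (207, -15).
General solution: m = 207 + 219t, n = -15 - 16t for integer t.
941 ≤ 207 + 219t ≤ 4353 gives t ∈ [4, 18], which is 15 values.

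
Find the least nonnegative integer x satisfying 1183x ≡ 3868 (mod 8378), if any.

2312

gcd(8378, 1183):
  8378 = 7·1183 + 97
  1183 = 12·97 + 19
  97 = 5·19 + 2
  19 = 9·2 + 1
  2 = 2·1
so gcd(8378, 1183) = 1.
1 divides 3868, so solutions exist.
Back-substitute for Bézout coefficients:
  1 = 19 - 9·2
  ... = 1183·(3973) + 8378·(-561)
So 1183·(3973) ≡ 1 (mod 8378); multiply by 3868: x ≡ 15367564 (mod 8378).
Smallest nonnegative: x = 15367564 mod 8378 = 2312.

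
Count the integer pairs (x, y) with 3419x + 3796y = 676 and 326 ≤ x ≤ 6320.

gcd(3796, 3419):
  3796 = 1·3419 + 377
  3419 = 9·377 + 26
  377 = 14·26 + 13
  26 = 2·13
so gcd(3796, 3419) = 13.
Back-substitute for Bézout coefficients:
  13 = 377 - 14·26
  ... = 3419·(-141) + 3796·(127)
Scale by 52: particular solution (-7332, 6604); reduce x mod 292: (260, -234).
General solution: x = 260 + 292t, y = -234 - 263t for integer t.
326 ≤ 260 + 292t ≤ 6320 gives t ∈ [1, 20], which is 20 values.

20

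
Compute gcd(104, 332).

gcd(332, 104):
  332 = 3×104 + 20
  104 = 5×20 + 4
  20 = 5×4
so gcd(332, 104) = 4.

4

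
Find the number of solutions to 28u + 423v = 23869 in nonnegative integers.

2

gcd(423, 28):
  423 = 15*28 + 3
  28 = 9*3 + 1
  3 = 3*1
so gcd(423, 28) = 1.
Back-substitute for Bézout coefficients:
  1 = 28 - 9*3
  ... = 28*(136) + 423*(-9)
Scale by 23869: one solution is (3246184, -214821). Reduce u mod 423: (82, 51).
General: u = 82 + 423t, v = 51 - 28t.
u ≥ 0 ⇒ t ≥ 0; v ≥ 0 ⇒ t ≤ 1. So t ∈ [0, 1]: 2 solutions.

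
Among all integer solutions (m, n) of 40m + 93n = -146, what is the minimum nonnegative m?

gcd(93, 40) = 1  (93 = 2×40 + 13, 40 = 3×13 + 1, 13 = 13×1).
1 divides -146, so solutions exist.
Back-substituting, 40×(7) + 93×(-3) = 1.
Scale by -146/1 = -146: (m₀, n₀) = (-1022, 438).
General solution: m = -1022 + 93t, n = 438 - 40t for integer t.
m ≥ 0: smallest is -1022 mod 93 = 1 (at t = 11), with n = -2.

1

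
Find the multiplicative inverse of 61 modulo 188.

37

gcd(188, 61) = 1.
By Bézout, 61*(37) + 188*(-12) = 1.
So 61*37 ≡ 1 (mod 188), and 37 mod 188 = 37.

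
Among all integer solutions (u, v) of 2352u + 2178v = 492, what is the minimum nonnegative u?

gcd(2352, 2178) = 6.
6 divides 492, so solutions exist.
By Bézout, 2352·(-25) + 2178·(27) = 6.
Scale by 492/6 = 82: (u₀, v₀) = (-2050, 2214).
General solution: u = -2050 + 363t, v = 2214 - 392t for integer t.
u ≥ 0: smallest is -2050 mod 363 = 128 (at t = 6), with v = -138.

128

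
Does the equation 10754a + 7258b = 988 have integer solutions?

yes

gcd(10754, 7258) = 38.
38 divides 988, so integer solutions exist.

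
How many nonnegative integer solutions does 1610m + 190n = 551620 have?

18

gcd(1610, 190):
  1610 = 8*190 + 90
  190 = 2*90 + 10
  90 = 9*10
so gcd(1610, 190) = 10.
Back-substitute for Bézout coefficients:
  10 = 190 - 2*90
  ... = 1610*(-2) + 190*(17)
Scale by 55162: one solution is (-110324, 937754). Reduce m mod 19: (9, 2827).
General: m = 9 + 19t, n = 2827 - 161t.
m ≥ 0 ⇒ t ≥ 0; n ≥ 0 ⇒ t ≤ 17. So t ∈ [0, 17]: 18 solutions.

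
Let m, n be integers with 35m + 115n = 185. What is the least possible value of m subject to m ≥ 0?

gcd(115, 35):
  115 = 3*35 + 10
  35 = 3*10 + 5
  10 = 2*5
so gcd(115, 35) = 5.
5 divides 185, so solutions exist.
Back-substitute for Bézout coefficients:
  5 = 35 - 3*10
  ... = 35*(10) + 115*(-3)
Scale by 185/5 = 37: (m₀, n₀) = (370, -111).
General solution: m = 370 + 23t, n = -111 - 7t for integer t.
m ≥ 0: smallest is 370 mod 23 = 2 (at t = -16), with n = 1.

2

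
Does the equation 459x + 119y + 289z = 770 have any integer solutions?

gcd(459, 119) = 17  (459 = 3×119 + 102, 119 = 1×102 + 17, 102 = 6×17).
gcd(17, 289) = 17.
17 does not divide 770 (remainder 5), so no integer solutions.

no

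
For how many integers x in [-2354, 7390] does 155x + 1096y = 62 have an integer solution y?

9

gcd(1096, 155):
  1096 = 7×155 + 11
  155 = 14×11 + 1
  11 = 11×1
so gcd(1096, 155) = 1.
Back-substitute for Bézout coefficients:
  1 = 155 - 14×11
  ... = 155×(99) + 1096×(-14)
Scale by 62: particular solution (6138, -868); reduce x mod 1096: (658, -93).
General solution: x = 658 + 1096t, y = -93 - 155t for integer t.
-2354 ≤ 658 + 1096t ≤ 7390 gives t ∈ [-2, 6], which is 9 values.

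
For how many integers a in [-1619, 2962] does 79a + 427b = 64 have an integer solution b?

gcd(427, 79):
  427 = 5*79 + 32
  79 = 2*32 + 15
  32 = 2*15 + 2
  15 = 7*2 + 1
  2 = 2*1
so gcd(427, 79) = 1.
Back-substitute for Bézout coefficients:
  1 = 15 - 7*2
  ... = 79*(200) + 427*(-37)
Scale by 64: particular solution (12800, -2368); reduce a mod 427: (417, -77).
General solution: a = 417 + 427t, b = -77 - 79t for integer t.
-1619 ≤ 417 + 427t ≤ 2962 gives t ∈ [-4, 5], which is 10 values.

10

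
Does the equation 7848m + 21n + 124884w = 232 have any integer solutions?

no

gcd(7848, 21) = 3  (7848 = 373×21 + 15, 21 = 1×15 + 6, 15 = 2×6 + 3, 6 = 2×3).
gcd(3, 124884) = 3.
3 does not divide 232 (remainder 1), so no integer solutions.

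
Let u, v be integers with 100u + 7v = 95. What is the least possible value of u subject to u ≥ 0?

2

gcd(100, 7) = 1  (100 = 14*7 + 2, 7 = 3*2 + 1, 2 = 2*1).
1 divides 95, so solutions exist.
Back-substituting, 100*(-3) + 7*(43) = 1.
Scale by 95/1 = 95: (u₀, v₀) = (-285, 4085).
General solution: u = -285 + 7t, v = 4085 - 100t for integer t.
u ≥ 0: smallest is -285 mod 7 = 2 (at t = 41), with v = -15.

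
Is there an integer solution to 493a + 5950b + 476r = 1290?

gcd(5950, 493) = 17  (5950 = 12*493 + 34, 493 = 14*34 + 17, 34 = 2*17).
gcd(17, 476) = 17.
17 does not divide 1290 (remainder 15), so no integer solutions.

no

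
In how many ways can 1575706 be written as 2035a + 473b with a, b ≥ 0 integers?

18

gcd(2035, 473):
  2035 = 4·473 + 143
  473 = 3·143 + 44
  143 = 3·44 + 11
  44 = 4·11
so gcd(2035, 473) = 11.
Back-substitute for Bézout coefficients:
  11 = 143 - 3·44
  ... = 2035·(10) + 473·(-43)
Scale by 143246: one solution is (1432460, -6159578). Reduce a mod 43: (1, 3327).
General: a = 1 + 43t, b = 3327 - 185t.
a ≥ 0 ⇒ t ≥ 0; b ≥ 0 ⇒ t ≤ 17. So t ∈ [0, 17]: 18 solutions.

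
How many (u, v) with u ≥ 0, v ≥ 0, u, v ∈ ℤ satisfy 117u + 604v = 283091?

4

gcd(604, 117):
  604 = 5*117 + 19
  117 = 6*19 + 3
  19 = 6*3 + 1
  3 = 3*1
so gcd(604, 117) = 1.
Back-substitute for Bézout coefficients:
  1 = 19 - 6*3
  ... = 117*(-191) + 604*(37)
Scale by 283091: one solution is (-54070381, 10474367). Reduce u mod 604: (303, 410).
General: u = 303 + 604t, v = 410 - 117t.
u ≥ 0 ⇒ t ≥ 0; v ≥ 0 ⇒ t ≤ 3. So t ∈ [0, 3]: 4 solutions.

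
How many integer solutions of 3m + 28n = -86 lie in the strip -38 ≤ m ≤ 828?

gcd(28, 3) = 1.
By Bézout, 3·(-9) + 28·(1) = 1.
Particular solution: (18, -5).
General solution: m = 18 + 28t, n = -5 - 3t for integer t.
-38 ≤ 18 + 28t ≤ 828 gives t ∈ [-2, 28], which is 31 values.

31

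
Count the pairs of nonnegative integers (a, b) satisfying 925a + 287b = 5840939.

gcd(925, 287):
  925 = 3*287 + 64
  287 = 4*64 + 31
  64 = 2*31 + 2
  31 = 15*2 + 1
  2 = 2*1
so gcd(925, 287) = 1.
Back-substitute for Bézout coefficients:
  1 = 31 - 15*2
  ... = 925*(-139) + 287*(448)
Scale by 5840939: one solution is (-811890521, 2616740672). Reduce a mod 287: (48, 20197).
General: a = 48 + 287t, b = 20197 - 925t.
a ≥ 0 ⇒ t ≥ 0; b ≥ 0 ⇒ t ≤ 21. So t ∈ [0, 21]: 22 solutions.

22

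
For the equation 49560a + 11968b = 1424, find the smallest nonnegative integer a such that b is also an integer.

958

gcd(49560, 11968):
  49560 = 4·11968 + 1688
  11968 = 7·1688 + 152
  1688 = 11·152 + 16
  152 = 9·16 + 8
  16 = 2·8
so gcd(49560, 11968) = 8.
8 divides 1424, so solutions exist.
Back-substitute for Bézout coefficients:
  8 = 152 - 9·16
  ... = 49560·(-709) + 11968·(2936)
Scale by 1424/8 = 178: (a₀, b₀) = (-126202, 522608).
General solution: a = -126202 + 1496t, b = 522608 - 6195t for integer t.
a ≥ 0: smallest is -126202 mod 1496 = 958 (at t = 85), with b = -3967.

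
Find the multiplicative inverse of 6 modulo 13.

gcd(13, 6) = 1.
By Bézout, 6·(-2) + 13·(1) = 1.
So 6·-2 ≡ 1 (mod 13), and -2 mod 13 = 11.

11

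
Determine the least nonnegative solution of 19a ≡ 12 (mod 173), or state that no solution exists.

119

gcd(173, 19) = 1.
1 divides 12, so solutions exist.
By Bézout, 19*(82) + 173*(-9) = 1.
So 19*(82) ≡ 1 (mod 173); multiply by 12: a ≡ 984 (mod 173).
Smallest nonnegative: a = 984 mod 173 = 119.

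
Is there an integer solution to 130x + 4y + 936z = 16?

gcd(130, 4) = 2.
gcd(2, 936) = 2.
2 divides 16, so integer solutions exist.

yes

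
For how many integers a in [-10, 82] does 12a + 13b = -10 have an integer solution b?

7

gcd(13, 12) = 1  (13 = 1*12 + 1, 12 = 12*1).
Back-substituting, 12*(-1) + 13*(1) = 1.
Scale by -10: particular solution (10, -10); reduce a mod 13: (10, -10).
General solution: a = 10 + 13t, b = -10 - 12t for integer t.
-10 ≤ 10 + 13t ≤ 82 gives t ∈ [-1, 5], which is 7 values.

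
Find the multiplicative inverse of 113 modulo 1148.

gcd(1148, 113) = 1  (1148 = 10×113 + 18, 113 = 6×18 + 5, 18 = 3×5 + 3, 5 = 1×3 + 2, 3 = 1×2 + 1, 2 = 2×1).
Back-substituting, 113×(-447) + 1148×(44) = 1.
So 113×-447 ≡ 1 (mod 1148), and -447 mod 1148 = 701.

701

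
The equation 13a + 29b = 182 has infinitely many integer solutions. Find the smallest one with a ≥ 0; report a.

14

gcd(29, 13) = 1.
1 divides 182, so solutions exist.
By Bézout, 13×(9) + 29×(-4) = 1.
Scale by 182/1 = 182: (a₀, b₀) = (1638, -728).
General solution: a = 1638 + 29t, b = -728 - 13t for integer t.
a ≥ 0: smallest is 1638 mod 29 = 14 (at t = -56), with b = 0.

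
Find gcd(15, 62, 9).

1

gcd(62, 15) = 1.
gcd(1, 9) = 1.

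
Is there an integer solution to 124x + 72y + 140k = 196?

gcd(124, 72) = 4  (124 = 1×72 + 52, 72 = 1×52 + 20, 52 = 2×20 + 12, 20 = 1×12 + 8, 12 = 1×8 + 4, 8 = 2×4).
gcd(4, 140) = 4.
4 divides 196, so integer solutions exist.

yes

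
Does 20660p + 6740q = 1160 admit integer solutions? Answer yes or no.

gcd(20660, 6740) = 20  (20660 = 3×6740 + 440, 6740 = 15×440 + 140, 440 = 3×140 + 20, 140 = 7×20).
20 divides 1160, so integer solutions exist.

yes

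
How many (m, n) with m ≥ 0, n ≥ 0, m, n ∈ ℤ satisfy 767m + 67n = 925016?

gcd(767, 67):
  767 = 11·67 + 30
  67 = 2·30 + 7
  30 = 4·7 + 2
  7 = 3·2 + 1
  2 = 2·1
so gcd(767, 67) = 1.
Back-substitute for Bézout coefficients:
  1 = 7 - 3·2
  ... = 767·(-29) + 67·(332)
Scale by 925016: one solution is (-26825464, 307105312). Reduce m mod 67: (63, 13085).
General: m = 63 + 67t, n = 13085 - 767t.
m ≥ 0 ⇒ t ≥ 0; n ≥ 0 ⇒ t ≤ 17. So t ∈ [0, 17]: 18 solutions.

18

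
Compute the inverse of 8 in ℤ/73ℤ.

gcd(73, 8) = 1.
By Bézout, 8·(-9) + 73·(1) = 1.
So 8·-9 ≡ 1 (mod 73), and -9 mod 73 = 64.

64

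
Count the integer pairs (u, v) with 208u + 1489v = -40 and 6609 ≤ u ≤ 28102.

gcd(1489, 208):
  1489 = 7·208 + 33
  208 = 6·33 + 10
  33 = 3·10 + 3
  10 = 3·3 + 1
  3 = 3·1
so gcd(1489, 208) = 1.
Back-substitute for Bézout coefficients:
  1 = 10 - 3·3
  ... = 208·(451) + 1489·(-63)
Scale by -40: particular solution (-18040, 2520); reduce u mod 1489: (1317, -184).
General solution: u = 1317 + 1489t, v = -184 - 208t for integer t.
6609 ≤ 1317 + 1489t ≤ 28102 gives t ∈ [4, 17], which is 14 values.

14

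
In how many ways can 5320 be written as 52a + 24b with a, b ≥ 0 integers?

gcd(52, 24) = 4.
By Bézout, 52*(1) + 24*(-2) = 4.
One solution: (4, 213).
General: a = 4 + 6t, b = 213 - 13t.
a ≥ 0 ⇒ t ≥ 0; b ≥ 0 ⇒ t ≤ 16. So t ∈ [0, 16]: 17 solutions.

17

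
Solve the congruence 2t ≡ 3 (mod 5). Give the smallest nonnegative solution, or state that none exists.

gcd(5, 2) = 1  (5 = 2·2 + 1, 2 = 2·1).
1 divides 3, so solutions exist.
Back-substituting, 2·(-2) + 5·(1) = 1.
So 2·(-2) ≡ 1 (mod 5); multiply by 3: t ≡ -6 (mod 5).
Smallest nonnegative: t = -6 mod 5 = 4.

4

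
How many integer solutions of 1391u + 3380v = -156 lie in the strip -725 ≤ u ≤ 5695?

25

gcd(3380, 1391) = 13  (3380 = 2×1391 + 598, 1391 = 2×598 + 195, 598 = 3×195 + 13, 195 = 15×13).
Back-substituting, 1391×(-17) + 3380×(7) = 13.
Scale by -12: particular solution (204, -84); reduce u mod 260: (204, -84).
General solution: u = 204 + 260t, v = -84 - 107t for integer t.
-725 ≤ 204 + 260t ≤ 5695 gives t ∈ [-3, 21], which is 25 values.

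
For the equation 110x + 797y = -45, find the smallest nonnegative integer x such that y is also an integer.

gcd(797, 110):
  797 = 7·110 + 27
  110 = 4·27 + 2
  27 = 13·2 + 1
  2 = 2·1
so gcd(797, 110) = 1.
1 divides -45, so solutions exist.
Back-substitute for Bézout coefficients:
  1 = 27 - 13·2
  ... = 110·(-384) + 797·(53)
Scale by -45/1 = -45: (x₀, y₀) = (17280, -2385).
General solution: x = 17280 + 797t, y = -2385 - 110t for integer t.
x ≥ 0: smallest is 17280 mod 797 = 543 (at t = -21), with y = -75.

543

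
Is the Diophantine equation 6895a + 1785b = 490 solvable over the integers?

yes

gcd(6895, 1785):
  6895 = 3·1785 + 1540
  1785 = 1·1540 + 245
  1540 = 6·245 + 70
  245 = 3·70 + 35
  70 = 2·35
so gcd(6895, 1785) = 35.
35 divides 490, so integer solutions exist.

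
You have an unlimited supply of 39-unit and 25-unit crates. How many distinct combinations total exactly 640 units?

1

Need nonnegative integers with 39j + 25k = 640.
gcd(39, 25) = 1, and 39·(9) + 25·(-14) = 1.
So (j₀, k₀) = (5760, -8960); general j = 5760 + 25t, k = -8960 - 39t.
j ≥ 0 ⇒ t ≥ -230; k ≥ 0 ⇒ t ≤ -230. That's 1 value of t.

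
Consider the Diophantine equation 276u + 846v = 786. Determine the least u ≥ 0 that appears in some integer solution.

104

gcd(846, 276) = 6.
6 divides 786, so solutions exist.
By Bézout, 276*(46) + 846*(-15) = 6.
Scale by 786/6 = 131: (u₀, v₀) = (6026, -1965).
General solution: u = 6026 + 141t, v = -1965 - 46t for integer t.
u ≥ 0: smallest is 6026 mod 141 = 104 (at t = -42), with v = -33.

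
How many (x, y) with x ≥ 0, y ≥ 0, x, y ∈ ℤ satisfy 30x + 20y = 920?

16

gcd(30, 20) = 10.
By Bézout, 30*(1) + 20*(-1) = 10.
One solution: (0, 46).
General: x = 0 + 2t, y = 46 - 3t.
x ≥ 0 ⇒ t ≥ 0; y ≥ 0 ⇒ t ≤ 15. So t ∈ [0, 15]: 16 solutions.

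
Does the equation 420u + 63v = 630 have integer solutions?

yes

gcd(420, 63) = 21  (420 = 6×63 + 42, 63 = 1×42 + 21, 42 = 2×21).
21 divides 630, so integer solutions exist.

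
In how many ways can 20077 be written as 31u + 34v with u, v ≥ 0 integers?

19

gcd(34, 31):
  34 = 1*31 + 3
  31 = 10*3 + 1
  3 = 3*1
so gcd(34, 31) = 1.
Back-substitute for Bézout coefficients:
  1 = 31 - 10*3
  ... = 31*(11) + 34*(-10)
Scale by 20077: one solution is (220847, -200770). Reduce u mod 34: (17, 575).
General: u = 17 + 34t, v = 575 - 31t.
u ≥ 0 ⇒ t ≥ 0; v ≥ 0 ⇒ t ≤ 18. So t ∈ [0, 18]: 19 solutions.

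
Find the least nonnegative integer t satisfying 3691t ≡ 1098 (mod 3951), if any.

1485

gcd(3951, 3691):
  3951 = 1·3691 + 260
  3691 = 14·260 + 51
  260 = 5·51 + 5
  51 = 10·5 + 1
  5 = 5·1
so gcd(3951, 3691) = 1.
1 divides 1098, so solutions exist.
Back-substitute for Bézout coefficients:
  1 = 51 - 10·5
  ... = 3691·(775) + 3951·(-724)
So 3691·(775) ≡ 1 (mod 3951); multiply by 1098: t ≡ 850950 (mod 3951).
Smallest nonnegative: t = 850950 mod 3951 = 1485.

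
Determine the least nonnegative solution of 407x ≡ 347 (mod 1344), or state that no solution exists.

gcd(1344, 407) = 1  (1344 = 3*407 + 123, 407 = 3*123 + 38, 123 = 3*38 + 9, 38 = 4*9 + 2, 9 = 4*2 + 1, 2 = 2*1).
1 divides 347, so solutions exist.
Back-substituting, 407*(-601) + 1344*(182) = 1.
So 407*(-601) ≡ 1 (mod 1344); multiply by 347: x ≡ -208547 (mod 1344).
Smallest nonnegative: x = -208547 mod 1344 = 1117.

1117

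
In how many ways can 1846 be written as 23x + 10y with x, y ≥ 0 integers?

8

gcd(23, 10):
  23 = 2×10 + 3
  10 = 3×3 + 1
  3 = 3×1
so gcd(23, 10) = 1.
Back-substitute for Bézout coefficients:
  1 = 10 - 3×3
  ... = 23×(-3) + 10×(7)
Scale by 1846: one solution is (-5538, 12922). Reduce x mod 10: (2, 180).
General: x = 2 + 10t, y = 180 - 23t.
x ≥ 0 ⇒ t ≥ 0; y ≥ 0 ⇒ t ≤ 7. So t ∈ [0, 7]: 8 solutions.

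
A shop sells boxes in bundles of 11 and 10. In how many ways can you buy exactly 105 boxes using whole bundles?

1

Need nonnegative integers with 11j + 10k = 105.
gcd(11, 10) = 1, and 11·(1) + 10·(-1) = 1.
So (j₀, k₀) = (105, -105); general j = 105 + 10t, k = -105 - 11t.
j ≥ 0 ⇒ t ≥ -10; k ≥ 0 ⇒ t ≤ -10. That's 1 value of t.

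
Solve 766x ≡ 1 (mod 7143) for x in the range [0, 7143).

3385

gcd(7143, 766) = 1  (7143 = 9·766 + 249, 766 = 3·249 + 19, 249 = 13·19 + 2, 19 = 9·2 + 1, 2 = 2·1).
Back-substituting, 766·(3385) + 7143·(-363) = 1.
So 766·3385 ≡ 1 (mod 7143), and 3385 mod 7143 = 3385.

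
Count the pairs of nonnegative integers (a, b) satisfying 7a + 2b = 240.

gcd(7, 2) = 1  (7 = 3×2 + 1, 2 = 2×1).
Back-substituting, 7×(1) + 2×(-3) = 1.
Scale by 240: one solution is (240, -720). Reduce a mod 2: (0, 120).
General: a = 0 + 2t, b = 120 - 7t.
a ≥ 0 ⇒ t ≥ 0; b ≥ 0 ⇒ t ≤ 17. So t ∈ [0, 17]: 18 solutions.

18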